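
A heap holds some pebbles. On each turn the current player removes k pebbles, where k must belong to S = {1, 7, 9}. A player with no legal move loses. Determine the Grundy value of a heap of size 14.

n :  0  1  2  3  4  5  6  7  8  9 10 11 12 13 14
G :  0  1  0  1  0  1  0  1  0  1  0  1  0  1  0

0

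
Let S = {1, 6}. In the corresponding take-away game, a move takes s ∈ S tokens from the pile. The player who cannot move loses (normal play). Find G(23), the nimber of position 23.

0

G(0) = 0
G(1) = mex{0} = 1
G(2) = mex{1} = 0
G(3) = mex{0} = 1
G(4) = mex{1} = 0
G(5) = mex{0} = 1
G(6) = mex{1,0} = 2
G(7) = mex{2,1} = 0
G(8) = mex{0,0} = 1
G(9) = mex{1,1} = 0
G(10) = mex{0,0} = 1
G(11) = mex{1,1} = 0
G(12) = mex{0,2} = 1
G(13) = mex{1,0} = 2
G(14) = mex{2,1} = 0
G(15) = mex{0,0} = 1
G(16) = mex{1,1} = 0
G(17) = mex{0,0} = 1
G(18) = mex{1,1} = 0
G(19) = mex{0,2} = 1
G(20) = mex{1,0} = 2
G(21) = mex{2,1} = 0
G(22) = mex{0,0} = 1
G(23) = mex{1,1} = 0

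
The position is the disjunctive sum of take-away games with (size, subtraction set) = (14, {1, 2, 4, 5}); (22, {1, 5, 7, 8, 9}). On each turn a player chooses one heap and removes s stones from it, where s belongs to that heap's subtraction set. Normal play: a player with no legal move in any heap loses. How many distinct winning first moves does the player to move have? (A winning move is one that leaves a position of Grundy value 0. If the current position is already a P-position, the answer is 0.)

Heap A, S = {1, 2, 4, 5}:
n :  0  1  2  3  4  5  6  7  8  9 10 11 12 13 14
G :  0  1  2  0  1  2  0  1  2  0  1  2  0  1  2
G_A(14) = 2.
Heap B, S = {1, 5, 7, 8, 9}:
n :  0  1  2  3  4  5  6  7  8  9 10 11 12 13 14 15 16 17 18 19 20 21 22
G :  0  1  0  1  0  1  0  1  2  3  2  3  2  3  2  3  0  1  0  1  0  1  0
G_B(22) = 0.
Combined Grundy value = 2 ⊕ 0 = 2.
A winning move leaves total XOR = 0, i.e. changes one component's Grundy value g to g ⊕ X where X is the current total.
Heap A: need g' = 2⊕2 = 0. Options: 14−1→G=1, 14−2→G=0, 14−4→G=1, 14−5→G=0. Hits: 2.
Heap B: need g' = 0⊕2 = 2. Options: 22−1→G=1, 22−5→G=1, 22−7→G=3, 22−8→G=2, 22−9→G=3. Hits: 1.

3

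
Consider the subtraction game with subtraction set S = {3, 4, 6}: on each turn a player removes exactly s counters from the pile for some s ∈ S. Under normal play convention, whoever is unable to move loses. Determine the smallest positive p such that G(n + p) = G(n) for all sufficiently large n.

G(0) = 0
G(1) = mex{} = 0
G(2) = mex{} = 0
G(3) = mex{0} = 1
G(4) = mex{0,0} = 1
G(5) = mex{0,0} = 1
G(6) = mex{1,0,0} = 2
G(7) = mex{1,1,0} = 2
G(8) = mex{1,1,0} = 2
G(9) = mex{2,1,1} = 0
G(10) = mex{2,2,1} = 0
G(11) = mex{2,2,1} = 0
G(12) = mex{0,2,2} = 1
G(13) = mex{0,0,2} = 1
G(14) = mex{0,0,2} = 1
G(15) = mex{1,0,0} = 2
G(16) = mex{1,1,0} = 2
G(17) = mex{1,1,0} = 2
G(18) = mex{2,1,1} = 0
G(19) = mex{2,2,1} = 0
G(n+9) = G(n) holds for n = 0,…,5 (a full window of length max(S) = 6), so the sequence is purely periodic with period 9.

9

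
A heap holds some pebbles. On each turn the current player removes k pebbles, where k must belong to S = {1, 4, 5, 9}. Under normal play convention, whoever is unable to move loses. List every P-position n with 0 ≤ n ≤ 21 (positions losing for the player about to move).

0, 2, 8, 10, 16, 18

G(0) = 0
G(1) = mex{0} = 1
G(2) = mex{1} = 0
G(3) = mex{0} = 1
G(4) = mex{1,0} = 2
G(5) = mex{2,1,0} = 3
G(6) = mex{3,0,1} = 2
G(7) = mex{2,1,0} = 3
G(8) = mex{3,2,1} = 0
G(9) = mex{0,3,2,0} = 1
G(10) = mex{1,2,3,1} = 0
G(11) = mex{0,3,2,0} = 1
G(12) = mex{1,0,3,1} = 2
G(13) = mex{2,1,0,2} = 3
G(14) = mex{3,0,1,3} = 2
G(15) = mex{2,1,0,2} = 3
G(16) = mex{3,2,1,3} = 0
G(17) = mex{0,3,2,0} = 1
G(18) = mex{1,2,3,1} = 0
G(19) = mex{0,3,2,0} = 1
G(20) = mex{1,0,3,1} = 2
G(21) = mex{2,1,0,2} = 3
P-positions are exactly the n with G(n) = 0.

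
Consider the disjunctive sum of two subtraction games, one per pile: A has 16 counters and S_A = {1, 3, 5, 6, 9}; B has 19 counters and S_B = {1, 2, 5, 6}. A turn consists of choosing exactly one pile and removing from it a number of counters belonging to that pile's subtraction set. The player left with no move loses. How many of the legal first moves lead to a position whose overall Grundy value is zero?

Pile A, S = {1, 3, 5, 6, 9}:
n :  0  1  2  3  4  5  6  7  8  9 10 11 12 13 14 15 16
G :  0  1  0  1  0  1  2  3  2  3  2  3  0  1  0  1  0
G_A(16) = 0.
Pile B, S = {1, 2, 5, 6}:
G(0) = 0
G(1) = mex{0} = 1
G(2) = mex{1,0} = 2
G(3) = mex{2,1} = 0
G(4) = mex{0,2} = 1
G(5) = mex{1,0,0} = 2
G(6) = mex{2,1,1,0} = 3
G(7) = mex{3,2,2,1} = 0
G(8) = mex{0,3,0,2} = 1
G(9) = mex{1,0,1,0} = 2
G(10) = mex{2,1,2,1} = 0
G(11) = mex{0,2,3,2} = 1
G(12) = mex{1,0,0,3} = 2
G(13) = mex{2,1,1,0} = 3
G(14) = mex{3,2,2,1} = 0
G(15) = mex{0,3,0,2} = 1
G(16) = mex{1,0,1,0} = 2
G(17) = mex{2,1,2,1} = 0
G(18) = mex{0,2,3,2} = 1
G(19) = mex{1,0,0,3} = 2
G_B(19) = 2.
Combined Grundy value = 0 ⊕ 2 = 2.
A winning move leaves total XOR = 0, i.e. changes one component's Grundy value g to g ⊕ X where X is the current total.
Pile A: need g' = 0⊕2 = 2. Options: 16−1→G=1, 16−3→G=1, 16−5→G=3, 16−6→G=2, 16−9→G=3. Hits: 1.
Pile B: need g' = 2⊕2 = 0. Options: 19−1→G=1, 19−2→G=0, 19−5→G=0, 19−6→G=3. Hits: 2.

3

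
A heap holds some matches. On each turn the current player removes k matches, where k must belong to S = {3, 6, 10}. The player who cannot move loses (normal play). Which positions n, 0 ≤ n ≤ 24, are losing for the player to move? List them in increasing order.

0, 1, 2, 9, 13, 14, 18, 22

n :  0  1  2  3  4  5  6  7  8  9 10 11 12 13 14 15 16 17 18 19 20 21 22 23 24
G :  0  0  0  1  1  1  2  2  2  0  3  3  1  0  0  2  1  1  0  2  2  1  0  3  2
P-positions are exactly the n with G(n) = 0.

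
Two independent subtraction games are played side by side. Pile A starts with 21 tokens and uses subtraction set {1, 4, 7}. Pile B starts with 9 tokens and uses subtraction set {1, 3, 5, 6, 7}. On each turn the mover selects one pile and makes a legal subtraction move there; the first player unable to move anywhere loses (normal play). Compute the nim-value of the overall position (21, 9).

3

Pile A, S = {1, 4, 7}:
G(0) = 0
G(1) = mex{0} = 1
G(2) = mex{1} = 0
G(3) = mex{0} = 1
G(4) = mex{1,0} = 2
G(5) = mex{2,1} = 0
G(6) = mex{0,0} = 1
G(7) = mex{1,1,0} = 2
G(8) = mex{2,2,1} = 0
G(9) = mex{0,0,0} = 1
G(10) = mex{1,1,1} = 0
G(11) = mex{0,2,2} = 1
G(12) = mex{1,0,0} = 2
G(13) = mex{2,1,1} = 0
G(14) = mex{0,0,2} = 1
G(15) = mex{1,1,0} = 2
G(16) = mex{2,2,1} = 0
G(17) = mex{0,0,0} = 1
G(18) = mex{1,1,1} = 0
G(19) = mex{0,2,2} = 1
G(20) = mex{1,0,0} = 2
G(21) = mex{2,1,1} = 0
G_A(21) = 0.
Pile B, S = {1, 3, 5, 6, 7}:
G(0) = 0
G(1) = mex{0} = 1
G(2) = mex{1} = 0
G(3) = mex{0,0} = 1
G(4) = mex{1,1} = 0
G(5) = mex{0,0,0} = 1
G(6) = mex{1,1,1,0} = 2
G(7) = mex{2,0,0,1,0} = 3
G(8) = mex{3,1,1,0,1} = 2
G(9) = mex{2,2,0,1,0} = 3
G_B(9) = 3.
Combined Grundy value = 0 ⊕ 3 = 3.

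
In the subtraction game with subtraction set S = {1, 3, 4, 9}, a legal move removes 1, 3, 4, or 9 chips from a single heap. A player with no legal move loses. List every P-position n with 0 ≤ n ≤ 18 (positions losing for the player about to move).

G(0) = 0
G(1) = mex{0} = 1
G(2) = mex{1} = 0
G(3) = mex{0,0} = 1
G(4) = mex{1,1,0} = 2
G(5) = mex{2,0,1} = 3
G(6) = mex{3,1,0} = 2
G(7) = mex{2,2,1} = 0
G(8) = mex{0,3,2} = 1
G(9) = mex{1,2,3,0} = 4
G(10) = mex{4,0,2,1} = 3
G(11) = mex{3,1,0,0} = 2
G(12) = mex{2,4,1,1} = 0
G(13) = mex{0,3,4,2} = 1
G(14) = mex{1,2,3,3} = 0
G(15) = mex{0,0,2,2} = 1
G(16) = mex{1,1,0,0} = 2
G(17) = mex{2,0,1,1} = 3
G(18) = mex{3,1,0,4} = 2
P-positions are exactly the n with G(n) = 0.

0, 2, 7, 12, 14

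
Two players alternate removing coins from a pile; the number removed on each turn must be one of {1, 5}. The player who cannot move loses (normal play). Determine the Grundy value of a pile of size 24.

0

n :  0  1  2  3  4  5  6  7  8  9 10 11 12 13 14 15 16 17 18 19 20 21 22 23 24
G :  0  1  0  1  0  1  0  1  0  1  0  1  0  1  0  1  0  1  0  1  0  1  0  1  0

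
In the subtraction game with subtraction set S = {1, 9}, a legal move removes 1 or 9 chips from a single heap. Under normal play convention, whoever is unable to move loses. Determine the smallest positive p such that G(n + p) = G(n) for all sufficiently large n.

2

G(0) = 0
G(1) = mex{0} = 1
G(2) = mex{1} = 0
G(3) = mex{0} = 1
G(4) = mex{1} = 0
G(5) = mex{0} = 1
G(6) = mex{1} = 0
G(7) = mex{0} = 1
G(8) = mex{1} = 0
G(9) = mex{0,0} = 1
G(10) = mex{1,1} = 0
G(11) = mex{0,0} = 1
G(12) = mex{1,1} = 0
G(13) = mex{0,0} = 1
G(14) = mex{1,1} = 0
G(n+2) = G(n) holds for n = 0,…,8 (a full window of length max(S) = 9), so the sequence is purely periodic with period 2.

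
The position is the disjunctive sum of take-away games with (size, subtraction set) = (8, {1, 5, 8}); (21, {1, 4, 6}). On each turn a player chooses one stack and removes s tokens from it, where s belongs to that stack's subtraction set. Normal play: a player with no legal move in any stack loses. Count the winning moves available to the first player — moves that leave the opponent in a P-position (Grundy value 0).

Stack A, S = {1, 5, 8}:
G(0) = 0
G(1) = mex{0} = 1
G(2) = mex{1} = 0
G(3) = mex{0} = 1
G(4) = mex{1} = 0
G(5) = mex{0,0} = 1
G(6) = mex{1,1} = 0
G(7) = mex{0,0} = 1
G(8) = mex{1,1,0} = 2
G_A(8) = 2.
Stack B, S = {1, 4, 6}:
G(0) = 0
G(1) = mex{0} = 1
G(2) = mex{1} = 0
G(3) = mex{0} = 1
G(4) = mex{1,0} = 2
G(5) = mex{2,1} = 0
G(6) = mex{0,0,0} = 1
G(7) = mex{1,1,1} = 0
G(8) = mex{0,2,0} = 1
G(9) = mex{1,0,1} = 2
G(10) = mex{2,1,2} = 0
G(11) = mex{0,0,0} = 1
G(12) = mex{1,1,1} = 0
G(13) = mex{0,2,0} = 1
G(14) = mex{1,0,1} = 2
G(15) = mex{2,1,2} = 0
G(16) = mex{0,0,0} = 1
G(17) = mex{1,1,1} = 0
G(18) = mex{0,2,0} = 1
G(19) = mex{1,0,1} = 2
G(20) = mex{2,1,2} = 0
G(21) = mex{0,0,0} = 1
G_B(21) = 1.
Combined Grundy value = 2 ⊕ 1 = 3.
A winning move leaves total XOR = 0, i.e. changes one component's Grundy value g to g ⊕ X where X is the current total.
Stack A: need g' = 2⊕3 = 1. Options: 8−1→G=1, 8−5→G=1, 8−8→G=0. Hits: 2.
Stack B: need g' = 1⊕3 = 2. Options: 21−1→G=0, 21−4→G=0, 21−6→G=0. Hits: 0.

2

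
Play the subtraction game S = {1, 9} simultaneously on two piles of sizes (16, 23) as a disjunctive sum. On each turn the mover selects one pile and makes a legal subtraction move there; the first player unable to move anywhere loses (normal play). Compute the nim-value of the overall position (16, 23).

All piles use S = {1, 9}:
n :  0  1  2  3  4  5  6  7  8  9 10 11 12 13 14 15 16 17 18 19 20 21 22 23
G :  0  1  0  1  0  1  0  1  0  1  0  1  0  1  0  1  0  1  0  1  0  1  0  1
Pile A: G(16) = 0.
Pile B: G(23) = 1.
Combined Grundy value = 0 ⊕ 1 = 1.

1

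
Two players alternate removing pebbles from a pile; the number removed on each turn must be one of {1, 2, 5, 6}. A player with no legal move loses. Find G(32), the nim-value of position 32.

1

G(0) = 0
G(1) = mex{0} = 1
G(2) = mex{1,0} = 2
G(3) = mex{2,1} = 0
G(4) = mex{0,2} = 1
G(5) = mex{1,0,0} = 2
G(6) = mex{2,1,1,0} = 3
G(7) = mex{3,2,2,1} = 0
G(8) = mex{0,3,0,2} = 1
G(9) = mex{1,0,1,0} = 2
G(10) = mex{2,1,2,1} = 0
G(11) = mex{0,2,3,2} = 1
G(12) = mex{1,0,0,3} = 2
G(13) = mex{2,1,1,0} = 3
G(14) = mex{3,2,2,1} = 0
G(15) = mex{0,3,0,2} = 1
G(16) = mex{1,0,1,0} = 2
G(17) = mex{2,1,2,1} = 0
G(18) = mex{0,2,3,2} = 1
G(19) = mex{1,0,0,3} = 2
G(20) = mex{2,1,1,0} = 3
G(21) = mex{3,2,2,1} = 0
G(22) = mex{0,3,0,2} = 1
G(23) = mex{1,0,1,0} = 2
G(24) = mex{2,1,2,1} = 0
G(25) = mex{0,2,3,2} = 1
G(26) = mex{1,0,0,3} = 2
G(27) = mex{2,1,1,0} = 3
G(28) = mex{3,2,2,1} = 0
G(29) = mex{0,3,0,2} = 1
G(30) = mex{1,0,1,0} = 2
G(31) = mex{2,1,2,1} = 0
G(32) = mex{0,2,3,2} = 1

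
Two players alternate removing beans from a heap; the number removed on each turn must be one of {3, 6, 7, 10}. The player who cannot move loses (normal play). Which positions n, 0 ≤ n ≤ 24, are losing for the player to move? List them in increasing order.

n :  0  1  2  3  4  5  6  7  8  9 10 11 12 13 14 15 16 17 18 19 20 21 22 23 24
G :  0  0  0  1  1  1  2  2  2  3  3  3  4  0  0  0  1  1  1  2  2  2  3  3  3
P-positions are exactly the n with G(n) = 0.

0, 1, 2, 13, 14, 15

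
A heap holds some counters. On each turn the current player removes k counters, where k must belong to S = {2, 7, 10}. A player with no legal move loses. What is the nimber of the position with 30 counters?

0

G(0) = 0
G(1) = mex{} = 0
G(2) = mex{0} = 1
G(3) = mex{0} = 1
G(4) = mex{1} = 0
G(5) = mex{1} = 0
G(6) = mex{0} = 1
G(7) = mex{0,0} = 1
G(8) = mex{1,0} = 2
G(9) = mex{1,1} = 0
G(10) = mex{2,1,0} = 3
G(11) = mex{0,0,0} = 1
G(12) = mex{3,0,1} = 2
G(13) = mex{1,1,1} = 0
G(14) = mex{2,1,0} = 3
G(15) = mex{0,2,0} = 1
G(16) = mex{3,0,1} = 2
G(17) = mex{1,3,1} = 0
G(18) = mex{2,1,2} = 0
G(19) = mex{0,2,0} = 1
G(20) = mex{0,0,3} = 1
G(21) = mex{1,3,1} = 0
G(22) = mex{1,1,2} = 0
G(23) = mex{0,2,0} = 1
G(24) = mex{0,0,3} = 1
G(25) = mex{1,0,1} = 2
G(26) = mex{1,1,2} = 0
G(27) = mex{2,1,0} = 3
G(28) = mex{0,0,0} = 1
G(29) = mex{3,0,1} = 2
G(30) = mex{1,1,1} = 0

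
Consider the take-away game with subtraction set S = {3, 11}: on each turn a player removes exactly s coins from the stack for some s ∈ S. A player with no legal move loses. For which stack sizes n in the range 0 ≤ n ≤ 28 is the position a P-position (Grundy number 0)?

0, 1, 2, 6, 7, 8, 14, 15, 16, 20, 21, 22, 28

G(0) = 0
G(1) = mex{} = 0
G(2) = mex{} = 0
G(3) = mex{0} = 1
G(4) = mex{0} = 1
G(5) = mex{0} = 1
G(6) = mex{1} = 0
G(7) = mex{1} = 0
G(8) = mex{1} = 0
G(9) = mex{0} = 1
G(10) = mex{0} = 1
G(11) = mex{0,0} = 1
G(12) = mex{1,0} = 2
G(13) = mex{1,0} = 2
G(14) = mex{1,1} = 0
G(15) = mex{2,1} = 0
G(16) = mex{2,1} = 0
G(17) = mex{0,0} = 1
G(18) = mex{0,0} = 1
G(19) = mex{0,0} = 1
G(20) = mex{1,1} = 0
G(21) = mex{1,1} = 0
G(22) = mex{1,1} = 0
G(23) = mex{0,2} = 1
G(24) = mex{0,2} = 1
G(25) = mex{0,0} = 1
G(26) = mex{1,0} = 2
G(27) = mex{1,0} = 2
G(28) = mex{1,1} = 0
P-positions are exactly the n with G(n) = 0.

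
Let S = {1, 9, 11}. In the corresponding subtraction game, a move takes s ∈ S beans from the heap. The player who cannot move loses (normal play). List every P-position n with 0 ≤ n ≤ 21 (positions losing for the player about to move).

n :  0  1  2  3  4  5  6  7  8  9 10 11 12 13 14 15 16 17 18 19 20 21
G :  0  1  0  1  0  1  0  1  0  1  0  1  0  1  0  1  0  1  0  1  0  1
P-positions are exactly the n with G(n) = 0.

0, 2, 4, 6, 8, 10, 12, 14, 16, 18, 20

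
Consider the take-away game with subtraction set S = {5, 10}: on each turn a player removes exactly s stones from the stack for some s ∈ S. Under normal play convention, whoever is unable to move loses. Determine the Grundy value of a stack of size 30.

0

n :  0  1  2  3  4  5  6  7  8  9 10 11 12 13 14 15 16 17 18 19 20 21 22 23 24 25 26 27 28 29 30
G :  0  0  0  0  0  1  1  1  1  1  2  2  2  2  2  0  0  0  0  0  1  1  1  1  1  2  2  2  2  2  0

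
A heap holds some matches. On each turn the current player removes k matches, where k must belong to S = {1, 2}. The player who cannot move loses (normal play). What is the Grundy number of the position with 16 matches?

1

n :  0  1  2  3  4  5  6  7  8  9 10 11 12 13 14 15 16
G :  0  1  2  0  1  2  0  1  2  0  1  2  0  1  2  0  1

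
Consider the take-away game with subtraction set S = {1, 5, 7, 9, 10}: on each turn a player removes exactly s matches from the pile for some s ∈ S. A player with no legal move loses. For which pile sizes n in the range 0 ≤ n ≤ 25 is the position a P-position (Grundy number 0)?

0, 2, 4, 6, 8, 19, 21, 23, 25

G(0) = 0
G(1) = mex{0} = 1
G(2) = mex{1} = 0
G(3) = mex{0} = 1
G(4) = mex{1} = 0
G(5) = mex{0,0} = 1
G(6) = mex{1,1} = 0
G(7) = mex{0,0,0} = 1
G(8) = mex{1,1,1} = 0
G(9) = mex{0,0,0,0} = 1
G(10) = mex{1,1,1,1,0} = 2
G(11) = mex{2,0,0,0,1} = 3
G(12) = mex{3,1,1,1,0} = 2
G(13) = mex{2,0,0,0,1} = 3
G(14) = mex{3,1,1,1,0} = 2
G(15) = mex{2,2,0,0,1} = 3
G(16) = mex{3,3,1,1,0} = 2
G(17) = mex{2,2,2,0,1} = 3
G(18) = mex{3,3,3,1,0} = 2
G(19) = mex{2,2,2,2,1} = 0
G(20) = mex{0,3,3,3,2} = 1
G(21) = mex{1,2,2,2,3} = 0
G(22) = mex{0,3,3,3,2} = 1
G(23) = mex{1,2,2,2,3} = 0
G(24) = mex{0,0,3,3,2} = 1
G(25) = mex{1,1,2,2,3} = 0
P-positions are exactly the n with G(n) = 0.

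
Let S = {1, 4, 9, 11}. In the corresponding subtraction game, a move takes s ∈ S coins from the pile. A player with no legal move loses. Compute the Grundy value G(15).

G(0) = 0
G(1) = mex{0} = 1
G(2) = mex{1} = 0
G(3) = mex{0} = 1
G(4) = mex{1,0} = 2
G(5) = mex{2,1} = 0
G(6) = mex{0,0} = 1
G(7) = mex{1,1} = 0
G(8) = mex{0,2} = 1
G(9) = mex{1,0,0} = 2
G(10) = mex{2,1,1} = 0
G(11) = mex{0,0,0,0} = 1
G(12) = mex{1,1,1,1} = 0
G(13) = mex{0,2,2,0} = 1
G(14) = mex{1,0,0,1} = 2
G(15) = mex{2,1,1,2} = 0

0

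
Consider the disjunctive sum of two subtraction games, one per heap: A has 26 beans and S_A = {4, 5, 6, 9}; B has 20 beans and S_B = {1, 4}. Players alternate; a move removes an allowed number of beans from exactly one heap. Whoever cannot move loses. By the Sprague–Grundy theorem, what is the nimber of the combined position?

Heap A, S = {4, 5, 6, 9}:
n :  0  1  2  3  4  5  6  7  8  9 10 11 12 13 14 15 16 17 18 19 20 21 22 23 24 25 26
G :  0  0  0  0  1  1  1  1  2  2  2  2  3  0  0  0  0  1  1  1  1  2  2  2  2  3  0
G_A(26) = 0.
Heap B, S = {1, 4}:
n :  0  1  2  3  4  5  6  7  8  9 10 11 12 13 14 15 16 17 18 19 20
G :  0  1  0  1  2  0  1  0  1  2  0  1  0  1  2  0  1  0  1  2  0
G_B(20) = 0.
Combined Grundy value = 0 ⊕ 0 = 0.

0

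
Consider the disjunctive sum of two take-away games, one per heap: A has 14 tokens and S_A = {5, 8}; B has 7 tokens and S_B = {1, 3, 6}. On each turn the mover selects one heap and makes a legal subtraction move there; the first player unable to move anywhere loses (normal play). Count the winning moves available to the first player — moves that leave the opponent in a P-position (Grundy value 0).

Heap A, S = {5, 8}:
G(0) = 0
G(1) = mex{} = 0
G(2) = mex{} = 0
G(3) = mex{} = 0
G(4) = mex{} = 0
G(5) = mex{0} = 1
G(6) = mex{0} = 1
G(7) = mex{0} = 1
G(8) = mex{0,0} = 1
G(9) = mex{0,0} = 1
G(10) = mex{1,0} = 2
G(11) = mex{1,0} = 2
G(12) = mex{1,0} = 2
G(13) = mex{1,1} = 0
G(14) = mex{1,1} = 0
G_A(14) = 0.
Heap B, S = {1, 3, 6}:
G(0) = 0
G(1) = mex{0} = 1
G(2) = mex{1} = 0
G(3) = mex{0,0} = 1
G(4) = mex{1,1} = 0
G(5) = mex{0,0} = 1
G(6) = mex{1,1,0} = 2
G(7) = mex{2,0,1} = 3
G_B(7) = 3.
Combined Grundy value = 0 ⊕ 3 = 3.
A winning move leaves total XOR = 0, i.e. changes one component's Grundy value g to g ⊕ X where X is the current total.
Heap A: need g' = 0⊕3 = 3. Options: 14−5→G=1, 14−8→G=1. Hits: 0.
Heap B: need g' = 3⊕3 = 0. Options: 7−1→G=2, 7−3→G=0, 7−6→G=1. Hits: 1.

1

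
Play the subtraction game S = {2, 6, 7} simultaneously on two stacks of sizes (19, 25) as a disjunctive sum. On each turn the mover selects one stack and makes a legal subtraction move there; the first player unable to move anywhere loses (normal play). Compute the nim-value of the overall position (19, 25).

3

All stacks use S = {2, 6, 7}:
n :  0  1  2  3  4  5  6  7  8  9 10 11 12 13 14 15 16 17 18 19 20 21 22 23 24 25
G :  0  0  1  1  0  0  1  1  2  0  3  1  2  0  0  1  1  0  0  1  1  2  0  3  1  2
Stack A: G(19) = 1.
Stack B: G(25) = 2.
Combined Grundy value = 1 ⊕ 2 = 3.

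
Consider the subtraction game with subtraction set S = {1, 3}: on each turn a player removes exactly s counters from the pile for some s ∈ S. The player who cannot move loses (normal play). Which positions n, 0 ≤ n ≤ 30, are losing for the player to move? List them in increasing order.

0, 2, 4, 6, 8, 10, 12, 14, 16, 18, 20, 22, 24, 26, 28, 30

n :  0  1  2  3  4  5  6  7  8  9 10 11 12 13 14 15 16 17 18 19 20 21 22 23 24 25 26 27 28 29 30
G :  0  1  0  1  0  1  0  1  0  1  0  1  0  1  0  1  0  1  0  1  0  1  0  1  0  1  0  1  0  1  0
P-positions are exactly the n with G(n) = 0.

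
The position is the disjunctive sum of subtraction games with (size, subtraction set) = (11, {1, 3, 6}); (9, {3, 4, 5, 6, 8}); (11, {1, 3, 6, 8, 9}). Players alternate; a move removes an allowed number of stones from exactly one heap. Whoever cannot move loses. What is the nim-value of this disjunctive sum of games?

0

Heap A, S = {1, 3, 6}:
G(0) = 0
G(1) = mex{0} = 1
G(2) = mex{1} = 0
G(3) = mex{0,0} = 1
G(4) = mex{1,1} = 0
G(5) = mex{0,0} = 1
G(6) = mex{1,1,0} = 2
G(7) = mex{2,0,1} = 3
G(8) = mex{3,1,0} = 2
G(9) = mex{2,2,1} = 0
G(10) = mex{0,3,0} = 1
G(11) = mex{1,2,1} = 0
G_A(11) = 0.
Heap B, S = {3, 4, 5, 6, 8}:
n : 0 1 2 3 4 5 6 7 8 9
G : 0 0 0 1 1 1 2 2 2 3
G_B(9) = 3.
Heap C, S = {1, 3, 6, 8, 9}:
G(0) = 0
G(1) = mex{0} = 1
G(2) = mex{1} = 0
G(3) = mex{0,0} = 1
G(4) = mex{1,1} = 0
G(5) = mex{0,0} = 1
G(6) = mex{1,1,0} = 2
G(7) = mex{2,0,1} = 3
G(8) = mex{3,1,0,0} = 2
G(9) = mex{2,2,1,1,0} = 3
G(10) = mex{3,3,0,0,1} = 2
G(11) = mex{2,2,1,1,0} = 3
G_C(11) = 3.
Combined Grundy value = 0 ⊕ 3 ⊕ 3 = 0.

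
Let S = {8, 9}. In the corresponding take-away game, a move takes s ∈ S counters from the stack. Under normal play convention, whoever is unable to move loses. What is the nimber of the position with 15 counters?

1

G(0) = 0
G(1) = mex{} = 0
G(2) = mex{} = 0
G(3) = mex{} = 0
G(4) = mex{} = 0
G(5) = mex{} = 0
G(6) = mex{} = 0
G(7) = mex{} = 0
G(8) = mex{0} = 1
G(9) = mex{0,0} = 1
G(10) = mex{0,0} = 1
G(11) = mex{0,0} = 1
G(12) = mex{0,0} = 1
G(13) = mex{0,0} = 1
G(14) = mex{0,0} = 1
G(15) = mex{0,0} = 1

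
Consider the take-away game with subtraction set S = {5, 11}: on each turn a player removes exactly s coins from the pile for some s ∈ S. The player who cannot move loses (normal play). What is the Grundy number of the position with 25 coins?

G(0) = 0
G(1) = mex{} = 0
G(2) = mex{} = 0
G(3) = mex{} = 0
G(4) = mex{} = 0
G(5) = mex{0} = 1
G(6) = mex{0} = 1
G(7) = mex{0} = 1
G(8) = mex{0} = 1
G(9) = mex{0} = 1
G(10) = mex{1} = 0
G(11) = mex{1,0} = 2
G(12) = mex{1,0} = 2
G(13) = mex{1,0} = 2
G(14) = mex{1,0} = 2
G(15) = mex{0,0} = 1
G(16) = mex{2,1} = 0
G(17) = mex{2,1} = 0
G(18) = mex{2,1} = 0
G(19) = mex{2,1} = 0
G(20) = mex{1,1} = 0
G(21) = mex{0,0} = 1
G(22) = mex{0,2} = 1
G(23) = mex{0,2} = 1
G(24) = mex{0,2} = 1
G(25) = mex{0,2} = 1

1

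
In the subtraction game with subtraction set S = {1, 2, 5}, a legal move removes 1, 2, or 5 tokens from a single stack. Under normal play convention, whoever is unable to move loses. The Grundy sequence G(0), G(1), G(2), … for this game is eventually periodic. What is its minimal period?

3

n :  0  1  2  3  4  5  6  7  8  9 10 11 12 13 14
G :  0  1  2  0  1  2  0  1  2  0  1  2  0  1  2
G(n+3) = G(n) holds for n = 0,…,4 (a full window of length max(S) = 5), so the sequence is purely periodic with period 3.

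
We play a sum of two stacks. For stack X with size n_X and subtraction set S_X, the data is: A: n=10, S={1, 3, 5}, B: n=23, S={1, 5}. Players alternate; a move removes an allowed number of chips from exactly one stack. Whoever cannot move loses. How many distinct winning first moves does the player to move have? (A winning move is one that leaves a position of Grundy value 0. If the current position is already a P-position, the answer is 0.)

5

Stack A, S = {1, 3, 5}:
G(0) = 0
G(1) = mex{0} = 1
G(2) = mex{1} = 0
G(3) = mex{0,0} = 1
G(4) = mex{1,1} = 0
G(5) = mex{0,0,0} = 1
G(6) = mex{1,1,1} = 0
G(7) = mex{0,0,0} = 1
G(8) = mex{1,1,1} = 0
G(9) = mex{0,0,0} = 1
G(10) = mex{1,1,1} = 0
G_A(10) = 0.
Stack B, S = {1, 5}:
G(0) = 0
G(1) = mex{0} = 1
G(2) = mex{1} = 0
G(3) = mex{0} = 1
G(4) = mex{1} = 0
G(5) = mex{0,0} = 1
G(6) = mex{1,1} = 0
G(7) = mex{0,0} = 1
G(8) = mex{1,1} = 0
G(9) = mex{0,0} = 1
G(10) = mex{1,1} = 0
G(11) = mex{0,0} = 1
G(12) = mex{1,1} = 0
G(13) = mex{0,0} = 1
G(14) = mex{1,1} = 0
G(15) = mex{0,0} = 1
G(16) = mex{1,1} = 0
G(17) = mex{0,0} = 1
G(18) = mex{1,1} = 0
G(19) = mex{0,0} = 1
G(20) = mex{1,1} = 0
G(21) = mex{0,0} = 1
G(22) = mex{1,1} = 0
G(23) = mex{0,0} = 1
G_B(23) = 1.
Combined Grundy value = 0 ⊕ 1 = 1.
A winning move leaves total XOR = 0, i.e. changes one component's Grundy value g to g ⊕ X where X is the current total.
Stack A: need g' = 0⊕1 = 1. Options: 10−1→G=1, 10−3→G=1, 10−5→G=1. Hits: 3.
Stack B: need g' = 1⊕1 = 0. Options: 23−1→G=0, 23−5→G=0. Hits: 2.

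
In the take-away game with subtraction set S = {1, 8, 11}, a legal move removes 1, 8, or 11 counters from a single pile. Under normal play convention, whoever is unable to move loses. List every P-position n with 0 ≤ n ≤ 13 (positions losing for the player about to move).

n :  0  1  2  3  4  5  6  7  8  9 10 11 12 13
G :  0  1  0  1  0  1  0  1  2  0  1  2  3  2
P-positions are exactly the n with G(n) = 0.

0, 2, 4, 6, 9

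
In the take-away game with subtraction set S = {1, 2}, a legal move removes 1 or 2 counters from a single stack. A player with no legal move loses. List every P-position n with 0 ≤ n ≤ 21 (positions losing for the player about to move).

G(0) = 0
G(1) = mex{0} = 1
G(2) = mex{1,0} = 2
G(3) = mex{2,1} = 0
G(4) = mex{0,2} = 1
G(5) = mex{1,0} = 2
G(6) = mex{2,1} = 0
G(7) = mex{0,2} = 1
G(8) = mex{1,0} = 2
G(9) = mex{2,1} = 0
G(10) = mex{0,2} = 1
G(11) = mex{1,0} = 2
G(12) = mex{2,1} = 0
G(13) = mex{0,2} = 1
G(14) = mex{1,0} = 2
G(15) = mex{2,1} = 0
G(16) = mex{0,2} = 1
G(17) = mex{1,0} = 2
G(18) = mex{2,1} = 0
G(19) = mex{0,2} = 1
G(20) = mex{1,0} = 2
G(21) = mex{2,1} = 0
P-positions are exactly the n with G(n) = 0.

0, 3, 6, 9, 12, 15, 18, 21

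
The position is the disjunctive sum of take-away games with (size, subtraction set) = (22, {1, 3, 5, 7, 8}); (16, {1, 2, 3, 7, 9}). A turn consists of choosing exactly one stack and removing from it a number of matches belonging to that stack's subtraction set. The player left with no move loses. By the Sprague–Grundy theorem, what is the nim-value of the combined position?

Stack A, S = {1, 3, 5, 7, 8}:
n :  0  1  2  3  4  5  6  7  8  9 10 11 12 13 14 15 16 17 18 19 20 21 22
G :  0  1  0  1  0  1  0  1  2  3  2  3  2  3  2  0  1  0  1  0  1  0  1
G_A(22) = 1.
Stack B, S = {1, 2, 3, 7, 9}:
n :  0  1  2  3  4  5  6  7  8  9 10 11 12 13 14 15 16
G :  0  1  2  3  0  1  2  3  0  1  2  3  0  1  2  3  0
G_B(16) = 0.
Combined Grundy value = 1 ⊕ 0 = 1.

1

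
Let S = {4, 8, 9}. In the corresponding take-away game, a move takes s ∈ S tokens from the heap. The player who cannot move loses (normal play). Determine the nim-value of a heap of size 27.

G(0) = 0
G(1) = mex{} = 0
G(2) = mex{} = 0
G(3) = mex{} = 0
G(4) = mex{0} = 1
G(5) = mex{0} = 1
G(6) = mex{0} = 1
G(7) = mex{0} = 1
G(8) = mex{1,0} = 2
G(9) = mex{1,0,0} = 2
G(10) = mex{1,0,0} = 2
G(11) = mex{1,0,0} = 2
G(12) = mex{2,1,0} = 3
G(13) = mex{2,1,1} = 0
G(14) = mex{2,1,1} = 0
G(15) = mex{2,1,1} = 0
G(16) = mex{3,2,1} = 0
G(17) = mex{0,2,2} = 1
G(18) = mex{0,2,2} = 1
G(19) = mex{0,2,2} = 1
G(20) = mex{0,3,2} = 1
G(21) = mex{1,0,3} = 2
G(22) = mex{1,0,0} = 2
G(23) = mex{1,0,0} = 2
G(24) = mex{1,0,0} = 2
G(25) = mex{2,1,0} = 3
G(26) = mex{2,1,1} = 0
G(27) = mex{2,1,1} = 0

0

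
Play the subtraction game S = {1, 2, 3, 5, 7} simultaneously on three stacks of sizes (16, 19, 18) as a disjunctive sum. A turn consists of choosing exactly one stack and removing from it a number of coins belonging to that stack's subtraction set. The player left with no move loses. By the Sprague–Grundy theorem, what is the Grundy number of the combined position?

All stacks use S = {1, 2, 3, 5, 7}:
G(0) = 0
G(1) = mex{0} = 1
G(2) = mex{1,0} = 2
G(3) = mex{2,1,0} = 3
G(4) = mex{3,2,1} = 0
G(5) = mex{0,3,2,0} = 1
G(6) = mex{1,0,3,1} = 2
G(7) = mex{2,1,0,2,0} = 3
G(8) = mex{3,2,1,3,1} = 0
G(9) = mex{0,3,2,0,2} = 1
G(10) = mex{1,0,3,1,3} = 2
G(11) = mex{2,1,0,2,0} = 3
G(12) = mex{3,2,1,3,1} = 0
G(13) = mex{0,3,2,0,2} = 1
G(14) = mex{1,0,3,1,3} = 2
G(15) = mex{2,1,0,2,0} = 3
G(16) = mex{3,2,1,3,1} = 0
G(17) = mex{0,3,2,0,2} = 1
G(18) = mex{1,0,3,1,3} = 2
G(19) = mex{2,1,0,2,0} = 3
Stack A: G(16) = 0.
Stack B: G(19) = 3.
Stack C: G(18) = 2.
Combined Grundy value = 0 ⊕ 3 ⊕ 2 = 1.

1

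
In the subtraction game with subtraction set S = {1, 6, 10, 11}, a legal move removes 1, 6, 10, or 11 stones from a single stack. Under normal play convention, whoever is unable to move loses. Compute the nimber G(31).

1

G(0) = 0
G(1) = mex{0} = 1
G(2) = mex{1} = 0
G(3) = mex{0} = 1
G(4) = mex{1} = 0
G(5) = mex{0} = 1
G(6) = mex{1,0} = 2
G(7) = mex{2,1} = 0
G(8) = mex{0,0} = 1
G(9) = mex{1,1} = 0
G(10) = mex{0,0,0} = 1
G(11) = mex{1,1,1,0} = 2
G(12) = mex{2,2,0,1} = 3
G(13) = mex{3,0,1,0} = 2
G(14) = mex{2,1,0,1} = 3
G(15) = mex{3,0,1,0} = 2
G(16) = mex{2,1,2,1} = 0
G(17) = mex{0,2,0,2} = 1
G(18) = mex{1,3,1,0} = 2
G(19) = mex{2,2,0,1} = 3
G(20) = mex{3,3,1,0} = 2
G(21) = mex{2,2,2,1} = 0
G(22) = mex{0,0,3,2} = 1
G(23) = mex{1,1,2,3} = 0
G(24) = mex{0,2,3,2} = 1
G(25) = mex{1,3,2,3} = 0
G(26) = mex{0,2,0,2} = 1
G(27) = mex{1,0,1,0} = 2
G(28) = mex{2,1,2,1} = 0
G(29) = mex{0,0,3,2} = 1
G(30) = mex{1,1,2,3} = 0
G(31) = mex{0,0,0,2} = 1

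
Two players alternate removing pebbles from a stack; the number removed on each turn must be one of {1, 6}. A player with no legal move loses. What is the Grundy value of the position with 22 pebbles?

1

G(0) = 0
G(1) = mex{0} = 1
G(2) = mex{1} = 0
G(3) = mex{0} = 1
G(4) = mex{1} = 0
G(5) = mex{0} = 1
G(6) = mex{1,0} = 2
G(7) = mex{2,1} = 0
G(8) = mex{0,0} = 1
G(9) = mex{1,1} = 0
G(10) = mex{0,0} = 1
G(11) = mex{1,1} = 0
G(12) = mex{0,2} = 1
G(13) = mex{1,0} = 2
G(14) = mex{2,1} = 0
G(15) = mex{0,0} = 1
G(16) = mex{1,1} = 0
G(17) = mex{0,0} = 1
G(18) = mex{1,1} = 0
G(19) = mex{0,2} = 1
G(20) = mex{1,0} = 2
G(21) = mex{2,1} = 0
G(22) = mex{0,0} = 1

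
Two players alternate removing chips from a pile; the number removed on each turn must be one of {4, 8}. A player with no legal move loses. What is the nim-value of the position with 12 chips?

n :  0  1  2  3  4  5  6  7  8  9 10 11 12
G :  0  0  0  0  1  1  1  1  2  2  2  2  0

0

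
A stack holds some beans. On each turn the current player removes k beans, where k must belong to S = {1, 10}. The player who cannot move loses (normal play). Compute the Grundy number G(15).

G(0) = 0
G(1) = mex{0} = 1
G(2) = mex{1} = 0
G(3) = mex{0} = 1
G(4) = mex{1} = 0
G(5) = mex{0} = 1
G(6) = mex{1} = 0
G(7) = mex{0} = 1
G(8) = mex{1} = 0
G(9) = mex{0} = 1
G(10) = mex{1,0} = 2
G(11) = mex{2,1} = 0
G(12) = mex{0,0} = 1
G(13) = mex{1,1} = 0
G(14) = mex{0,0} = 1
G(15) = mex{1,1} = 0

0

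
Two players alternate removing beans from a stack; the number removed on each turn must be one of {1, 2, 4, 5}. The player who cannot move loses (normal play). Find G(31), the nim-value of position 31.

G(0) = 0
G(1) = mex{0} = 1
G(2) = mex{1,0} = 2
G(3) = mex{2,1} = 0
G(4) = mex{0,2,0} = 1
G(5) = mex{1,0,1,0} = 2
G(6) = mex{2,1,2,1} = 0
G(7) = mex{0,2,0,2} = 1
G(8) = mex{1,0,1,0} = 2
G(9) = mex{2,1,2,1} = 0
G(10) = mex{0,2,0,2} = 1
G(11) = mex{1,0,1,0} = 2
G(12) = mex{2,1,2,1} = 0
G(13) = mex{0,2,0,2} = 1
G(14) = mex{1,0,1,0} = 2
G(15) = mex{2,1,2,1} = 0
G(16) = mex{0,2,0,2} = 1
G(17) = mex{1,0,1,0} = 2
G(18) = mex{2,1,2,1} = 0
G(19) = mex{0,2,0,2} = 1
G(20) = mex{1,0,1,0} = 2
G(21) = mex{2,1,2,1} = 0
G(22) = mex{0,2,0,2} = 1
G(23) = mex{1,0,1,0} = 2
G(24) = mex{2,1,2,1} = 0
G(25) = mex{0,2,0,2} = 1
G(26) = mex{1,0,1,0} = 2
G(27) = mex{2,1,2,1} = 0
G(28) = mex{0,2,0,2} = 1
G(29) = mex{1,0,1,0} = 2
G(30) = mex{2,1,2,1} = 0
G(31) = mex{0,2,0,2} = 1

1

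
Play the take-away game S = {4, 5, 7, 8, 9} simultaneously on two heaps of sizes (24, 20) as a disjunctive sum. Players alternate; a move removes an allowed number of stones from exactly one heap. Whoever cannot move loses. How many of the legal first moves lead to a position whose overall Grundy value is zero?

All heaps use S = {4, 5, 7, 8, 9}:
G(0) = 0
G(1) = mex{} = 0
G(2) = mex{} = 0
G(3) = mex{} = 0
G(4) = mex{0} = 1
G(5) = mex{0,0} = 1
G(6) = mex{0,0} = 1
G(7) = mex{0,0,0} = 1
G(8) = mex{1,0,0,0} = 2
G(9) = mex{1,1,0,0,0} = 2
G(10) = mex{1,1,0,0,0} = 2
G(11) = mex{1,1,1,0,0} = 2
G(12) = mex{2,1,1,1,0} = 3
G(13) = mex{2,2,1,1,1} = 0
G(14) = mex{2,2,1,1,1} = 0
G(15) = mex{2,2,2,1,1} = 0
G(16) = mex{3,2,2,2,1} = 0
G(17) = mex{0,3,2,2,2} = 1
G(18) = mex{0,0,2,2,2} = 1
G(19) = mex{0,0,3,2,2} = 1
G(20) = mex{0,0,0,3,2} = 1
G(21) = mex{1,0,0,0,3} = 2
G(22) = mex{1,1,0,0,0} = 2
G(23) = mex{1,1,0,0,0} = 2
G(24) = mex{1,1,1,0,0} = 2
Heap A: G(24) = 2.
Heap B: G(20) = 1.
Combined Grundy value = 2 ⊕ 1 = 3.
A winning move leaves total XOR = 0, i.e. changes one component's Grundy value g to g ⊕ X where X is the current total.
Heap A: need g' = 2⊕3 = 1. Options: 24−4→G=1, 24−5→G=1, 24−7→G=1, 24−8→G=0, 24−9→G=0. Hits: 3.
Heap B: need g' = 1⊕3 = 2. Options: 20−4→G=0, 20−5→G=0, 20−7→G=0, 20−8→G=3, 20−9→G=2. Hits: 1.

4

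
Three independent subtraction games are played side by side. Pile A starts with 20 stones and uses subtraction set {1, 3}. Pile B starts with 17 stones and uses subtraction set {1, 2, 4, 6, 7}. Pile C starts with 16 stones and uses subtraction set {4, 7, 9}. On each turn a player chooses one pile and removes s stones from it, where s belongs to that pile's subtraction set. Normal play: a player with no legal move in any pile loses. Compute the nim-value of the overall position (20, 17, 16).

1

Pile A, S = {1, 3}:
n :  0  1  2  3  4  5  6  7  8  9 10 11 12 13 14 15 16 17 18 19 20
G :  0  1  0  1  0  1  0  1  0  1  0  1  0  1  0  1  0  1  0  1  0
G_A(20) = 0.
Pile B, S = {1, 2, 4, 6, 7}:
G(0) = 0
G(1) = mex{0} = 1
G(2) = mex{1,0} = 2
G(3) = mex{2,1} = 0
G(4) = mex{0,2,0} = 1
G(5) = mex{1,0,1} = 2
G(6) = mex{2,1,2,0} = 3
G(7) = mex{3,2,0,1,0} = 4
G(8) = mex{4,3,1,2,1} = 0
G(9) = mex{0,4,2,0,2} = 1
G(10) = mex{1,0,3,1,0} = 2
G(11) = mex{2,1,4,2,1} = 0
G(12) = mex{0,2,0,3,2} = 1
G(13) = mex{1,0,1,4,3} = 2
G(14) = mex{2,1,2,0,4} = 3
G(15) = mex{3,2,0,1,0} = 4
G(16) = mex{4,3,1,2,1} = 0
G(17) = mex{0,4,2,0,2} = 1
G_B(17) = 1.
Pile C, S = {4, 7, 9}:
n :  0  1  2  3  4  5  6  7  8  9 10 11 12 13 14 15 16
G :  0  0  0  0  1  1  1  1  2  2  2  2  3  0  0  0  0
G_C(16) = 0.
Combined Grundy value = 0 ⊕ 1 ⊕ 0 = 1.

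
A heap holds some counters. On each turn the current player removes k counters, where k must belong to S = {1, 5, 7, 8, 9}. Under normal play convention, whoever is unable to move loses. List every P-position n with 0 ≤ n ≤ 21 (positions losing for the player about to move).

n :  0  1  2  3  4  5  6  7  8  9 10 11 12 13 14 15 16 17 18 19 20 21
G :  0  1  0  1  0  1  0  1  2  3  2  3  2  3  2  3  0  1  0  1  0  1
P-positions are exactly the n with G(n) = 0.

0, 2, 4, 6, 16, 18, 20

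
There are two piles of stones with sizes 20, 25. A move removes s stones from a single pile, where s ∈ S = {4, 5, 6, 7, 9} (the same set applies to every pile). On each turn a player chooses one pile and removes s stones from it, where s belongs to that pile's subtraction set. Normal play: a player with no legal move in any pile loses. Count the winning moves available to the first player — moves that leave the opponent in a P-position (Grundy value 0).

All piles use S = {4, 5, 6, 7, 9}:
n :  0  1  2  3  4  5  6  7  8  9 10 11 12 13 14 15 16 17 18 19 20 21 22 23 24 25
G :  0  0  0  0  1  1  1  1  2  2  2  2  3  0  0  0  0  1  1  1  1  2  2  2  2  3
Pile A: G(20) = 1.
Pile B: G(25) = 3.
Combined Grundy value = 1 ⊕ 3 = 2.
A winning move leaves total XOR = 0, i.e. changes one component's Grundy value g to g ⊕ X where X is the current total.
Pile A: need g' = 1⊕2 = 3. Options: 20−4→G=0, 20−5→G=0, 20−6→G=0, 20−7→G=0, 20−9→G=2. Hits: 0.
Pile B: need g' = 3⊕2 = 1. Options: 25−4→G=2, 25−5→G=1, 25−6→G=1, 25−7→G=1, 25−9→G=0. Hits: 3.

3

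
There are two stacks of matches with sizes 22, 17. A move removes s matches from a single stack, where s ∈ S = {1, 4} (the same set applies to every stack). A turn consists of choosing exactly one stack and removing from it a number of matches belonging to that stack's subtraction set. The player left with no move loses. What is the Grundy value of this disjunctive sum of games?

0

All stacks use S = {1, 4}:
n :  0  1  2  3  4  5  6  7  8  9 10 11 12 13 14 15 16 17 18 19 20 21 22
G :  0  1  0  1  2  0  1  0  1  2  0  1  0  1  2  0  1  0  1  2  0  1  0
Stack A: G(22) = 0.
Stack B: G(17) = 0.
Combined Grundy value = 0 ⊕ 0 = 0.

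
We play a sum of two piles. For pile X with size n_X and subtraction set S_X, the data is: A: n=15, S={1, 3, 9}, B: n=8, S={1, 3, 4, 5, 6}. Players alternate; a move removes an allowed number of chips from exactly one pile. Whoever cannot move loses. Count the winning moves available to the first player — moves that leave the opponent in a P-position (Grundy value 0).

1

Pile A, S = {1, 3, 9}:
n :  0  1  2  3  4  5  6  7  8  9 10 11 12 13 14 15
G :  0  1  0  1  0  1  0  1  0  1  0  1  0  1  0  1
G_A(15) = 1.
Pile B, S = {1, 3, 4, 5, 6}:
G(0) = 0
G(1) = mex{0} = 1
G(2) = mex{1} = 0
G(3) = mex{0,0} = 1
G(4) = mex{1,1,0} = 2
G(5) = mex{2,0,1,0} = 3
G(6) = mex{3,1,0,1,0} = 2
G(7) = mex{2,2,1,0,1} = 3
G(8) = mex{3,3,2,1,0} = 4
G_B(8) = 4.
Combined Grundy value = 1 ⊕ 4 = 5.
A winning move leaves total XOR = 0, i.e. changes one component's Grundy value g to g ⊕ X where X is the current total.
Pile A: need g' = 1⊕5 = 4. Options: 15−1→G=0, 15−3→G=0, 15−9→G=0. Hits: 0.
Pile B: need g' = 4⊕5 = 1. Options: 8−1→G=3, 8−3→G=3, 8−4→G=2, 8−5→G=1, 8−6→G=0. Hits: 1.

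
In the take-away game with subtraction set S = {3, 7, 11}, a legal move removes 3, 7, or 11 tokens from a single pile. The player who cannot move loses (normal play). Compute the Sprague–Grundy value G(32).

n :  0  1  2  3  4  5  6  7  8  9 10 11 12 13 14 15 16 17 18 19 20 21 22 23 24 25 26 27 28 29 30 31 32
G :  0  0  0  1  1  1  0  2  2  1  0  3  2  1  0  0  0  1  1  1  0  2  2  1  0  3  2  1  0  0  0  1  1

1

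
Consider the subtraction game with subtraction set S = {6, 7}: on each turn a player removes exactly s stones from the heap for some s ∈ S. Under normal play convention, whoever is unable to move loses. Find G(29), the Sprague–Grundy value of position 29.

0

G(0) = 0
G(1) = mex{} = 0
G(2) = mex{} = 0
G(3) = mex{} = 0
G(4) = mex{} = 0
G(5) = mex{} = 0
G(6) = mex{0} = 1
G(7) = mex{0,0} = 1
G(8) = mex{0,0} = 1
G(9) = mex{0,0} = 1
G(10) = mex{0,0} = 1
G(11) = mex{0,0} = 1
G(12) = mex{1,0} = 2
G(13) = mex{1,1} = 0
G(14) = mex{1,1} = 0
G(15) = mex{1,1} = 0
G(16) = mex{1,1} = 0
G(17) = mex{1,1} = 0
G(18) = mex{2,1} = 0
G(19) = mex{0,2} = 1
G(20) = mex{0,0} = 1
G(21) = mex{0,0} = 1
G(22) = mex{0,0} = 1
G(23) = mex{0,0} = 1
G(24) = mex{0,0} = 1
G(25) = mex{1,0} = 2
G(26) = mex{1,1} = 0
G(27) = mex{1,1} = 0
G(28) = mex{1,1} = 0
G(29) = mex{1,1} = 0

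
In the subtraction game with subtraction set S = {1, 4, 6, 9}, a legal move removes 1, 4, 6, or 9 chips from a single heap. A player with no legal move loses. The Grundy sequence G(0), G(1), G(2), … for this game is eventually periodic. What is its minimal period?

n :  0  1  2  3  4  5  6  7  8  9 10 11 12 13 14 15
G :  0  1  0  1  2  0  1  0  1  2  0  1  0  1  2  0
G(n+5) = G(n) holds for n = 0,…,8 (a full window of length max(S) = 9), so the sequence is purely periodic with period 5.

5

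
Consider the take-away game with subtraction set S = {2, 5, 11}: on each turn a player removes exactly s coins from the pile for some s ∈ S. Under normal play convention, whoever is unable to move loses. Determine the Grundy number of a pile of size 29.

G(0) = 0
G(1) = mex{} = 0
G(2) = mex{0} = 1
G(3) = mex{0} = 1
G(4) = mex{1} = 0
G(5) = mex{1,0} = 2
G(6) = mex{0,0} = 1
G(7) = mex{2,1} = 0
G(8) = mex{1,1} = 0
G(9) = mex{0,0} = 1
G(10) = mex{0,2} = 1
G(11) = mex{1,1,0} = 2
G(12) = mex{1,0,0} = 2
G(13) = mex{2,0,1} = 3
G(14) = mex{2,1,1} = 0
G(15) = mex{3,1,0} = 2
G(16) = mex{0,2,2} = 1
G(17) = mex{2,2,1} = 0
G(18) = mex{1,3,0} = 2
G(19) = mex{0,0,0} = 1
G(20) = mex{2,2,1} = 0
G(21) = mex{1,1,1} = 0
G(22) = mex{0,0,2} = 1
G(23) = mex{0,2,2} = 1
G(24) = mex{1,1,3} = 0
G(25) = mex{1,0,0} = 2
G(26) = mex{0,0,2} = 1
G(27) = mex{2,1,1} = 0
G(28) = mex{1,1,0} = 2
G(29) = mex{0,0,2} = 1

1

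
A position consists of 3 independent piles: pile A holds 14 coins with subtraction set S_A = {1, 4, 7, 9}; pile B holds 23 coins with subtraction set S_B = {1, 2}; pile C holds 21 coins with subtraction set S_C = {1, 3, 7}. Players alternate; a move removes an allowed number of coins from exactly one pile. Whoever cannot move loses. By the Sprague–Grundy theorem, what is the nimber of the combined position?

Pile A, S = {1, 4, 7, 9}:
n :  0  1  2  3  4  5  6  7  8  9 10 11 12 13 14
G :  0  1  0  1  2  0  1  2  0  1  0  1  2  0  1
G_A(14) = 1.
Pile B, S = {1, 2}:
n :  0  1  2  3  4  5  6  7  8  9 10 11 12 13 14 15 16 17 18 19 20 21 22 23
G :  0  1  2  0  1  2  0  1  2  0  1  2  0  1  2  0  1  2  0  1  2  0  1  2
G_B(23) = 2.
Pile C, S = {1, 3, 7}:
n :  0  1  2  3  4  5  6  7  8  9 10 11 12 13 14 15 16 17 18 19 20 21
G :  0  1  0  1  0  1  0  1  0  1  0  1  0  1  0  1  0  1  0  1  0  1
G_C(21) = 1.
Combined Grundy value = 1 ⊕ 2 ⊕ 1 = 2.

2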